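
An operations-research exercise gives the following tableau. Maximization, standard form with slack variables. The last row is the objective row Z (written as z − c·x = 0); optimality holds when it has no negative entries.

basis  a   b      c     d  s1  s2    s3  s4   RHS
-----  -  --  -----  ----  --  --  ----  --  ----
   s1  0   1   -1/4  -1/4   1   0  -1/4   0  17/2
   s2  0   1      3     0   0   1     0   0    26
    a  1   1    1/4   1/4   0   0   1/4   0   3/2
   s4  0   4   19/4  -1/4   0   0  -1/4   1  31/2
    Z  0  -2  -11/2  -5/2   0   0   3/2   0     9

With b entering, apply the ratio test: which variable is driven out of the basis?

a

Column b entries and ratios — s1: (17/2)/1 = 17/2; s2: 26/1 = 26; a: (3/2)/1 = 3/2; s4: (31/2)/4 = 31/8.
Smallest ratio is 3/2 in the row of a, so a leaves.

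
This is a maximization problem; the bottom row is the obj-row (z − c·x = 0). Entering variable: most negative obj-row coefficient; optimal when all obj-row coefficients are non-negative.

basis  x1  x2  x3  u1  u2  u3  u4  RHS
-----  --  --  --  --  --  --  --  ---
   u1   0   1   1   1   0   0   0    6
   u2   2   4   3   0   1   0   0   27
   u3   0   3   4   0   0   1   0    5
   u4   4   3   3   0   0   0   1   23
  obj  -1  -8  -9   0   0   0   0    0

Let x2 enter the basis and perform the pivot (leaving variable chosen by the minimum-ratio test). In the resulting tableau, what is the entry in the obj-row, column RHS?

40/3

Ratio test on column x2 — row 1: 6/1 = 6; row 2: 27/4 = 27/4; row 3: 5/3 = 5/3; row 4: 23/3 = 23/3. Minimum is 5/3 at row 3 (u3 leaves); pivot element 3.
Divide row 3 by 3; eliminate column x2 from the other rows.
obj-row update in column RHS: 0 − (-8)·(5/3) = 40/3.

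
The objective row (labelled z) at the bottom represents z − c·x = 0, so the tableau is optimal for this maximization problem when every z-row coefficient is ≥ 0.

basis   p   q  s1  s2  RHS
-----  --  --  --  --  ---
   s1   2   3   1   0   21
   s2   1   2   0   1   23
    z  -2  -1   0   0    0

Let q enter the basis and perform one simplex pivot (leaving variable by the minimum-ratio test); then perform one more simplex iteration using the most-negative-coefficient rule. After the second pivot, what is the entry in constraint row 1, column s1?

1/2

Ratio test on column q — row 1: 21/3 = 7; row 2: 23/2 = 23/2. Minimum is 7 at row 1 (s1 leaves); pivot element 3.
Divide row 1 by 3; eliminate column q from the other rows.
Second iteration: most negative z-row entry is -4/3 in column p, so p enters.
Ratio test on column p — row 1: 7/(2/3) = 21/2; row 2: entry -1/3 ≤ 0. Minimum is 21/2 at row 1 (q leaves); pivot element 2/3.
Divide row 1 by 2/3; eliminate column p from the other rows.
After both pivots, the entry at constraint row 1, column s1 is 1/2.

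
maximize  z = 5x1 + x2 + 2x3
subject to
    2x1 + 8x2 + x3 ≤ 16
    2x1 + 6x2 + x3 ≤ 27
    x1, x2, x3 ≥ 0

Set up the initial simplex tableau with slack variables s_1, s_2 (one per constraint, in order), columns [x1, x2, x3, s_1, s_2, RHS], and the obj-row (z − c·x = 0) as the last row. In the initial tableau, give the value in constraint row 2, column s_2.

1

Slack s_2 belongs to constraint 2; its column is the unit vector e_2, so the entry in row 2 is 1.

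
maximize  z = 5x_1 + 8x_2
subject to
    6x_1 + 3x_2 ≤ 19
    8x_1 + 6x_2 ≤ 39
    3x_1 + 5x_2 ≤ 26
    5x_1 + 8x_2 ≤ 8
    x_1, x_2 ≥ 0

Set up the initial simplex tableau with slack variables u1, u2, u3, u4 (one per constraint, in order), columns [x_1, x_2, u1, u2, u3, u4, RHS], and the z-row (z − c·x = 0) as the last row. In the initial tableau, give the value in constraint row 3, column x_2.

5

Constraint 3 has coefficient 5 on x_2.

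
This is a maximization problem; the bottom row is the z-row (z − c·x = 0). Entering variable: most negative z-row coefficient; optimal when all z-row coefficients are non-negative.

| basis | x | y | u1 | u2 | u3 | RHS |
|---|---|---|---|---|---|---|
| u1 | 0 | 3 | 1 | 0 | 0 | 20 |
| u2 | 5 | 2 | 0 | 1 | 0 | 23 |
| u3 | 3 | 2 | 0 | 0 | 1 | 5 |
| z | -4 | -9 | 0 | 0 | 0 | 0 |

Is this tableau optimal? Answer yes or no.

The z-row has a negative entry -9 in column y, so it is not optimal.

no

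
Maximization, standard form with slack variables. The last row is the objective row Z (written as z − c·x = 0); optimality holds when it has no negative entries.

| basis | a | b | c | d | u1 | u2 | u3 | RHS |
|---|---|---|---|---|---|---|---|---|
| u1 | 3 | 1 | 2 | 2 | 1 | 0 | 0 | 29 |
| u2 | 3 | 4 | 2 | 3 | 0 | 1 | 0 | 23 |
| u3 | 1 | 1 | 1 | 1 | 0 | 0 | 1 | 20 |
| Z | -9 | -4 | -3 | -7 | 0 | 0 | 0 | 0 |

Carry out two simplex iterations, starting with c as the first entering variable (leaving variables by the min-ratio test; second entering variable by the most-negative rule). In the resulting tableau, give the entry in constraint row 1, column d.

Ratio test on column c — row 1: 29/2 = 29/2; row 2: 23/2 = 23/2; row 3: 20/1 = 20. Minimum is 23/2 at row 2 (u2 leaves); pivot element 2.
Divide row 2 by 2; eliminate column c from the other rows.
Second iteration: most negative Z-row entry is -9/2 in column a, so a enters.
Ratio test on column a — row 1: entry 0 ≤ 0; row 2: (23/2)/(3/2) = 23/3; row 3: entry -1/2 ≤ 0. Minimum is 23/3 at row 2 (c leaves); pivot element 3/2.
Divide row 2 by 3/2; eliminate column a from the other rows.
After both pivots, the entry at constraint row 1, column d is -1.

-1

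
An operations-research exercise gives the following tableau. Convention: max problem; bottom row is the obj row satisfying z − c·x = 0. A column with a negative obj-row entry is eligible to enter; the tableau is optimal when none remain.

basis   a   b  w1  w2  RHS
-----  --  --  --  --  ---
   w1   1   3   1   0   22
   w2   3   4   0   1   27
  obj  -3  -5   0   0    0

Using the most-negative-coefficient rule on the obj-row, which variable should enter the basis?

Negative obj-row entries: a: -3, b: -5.
The most negative is -5 in column b, so b enters.

b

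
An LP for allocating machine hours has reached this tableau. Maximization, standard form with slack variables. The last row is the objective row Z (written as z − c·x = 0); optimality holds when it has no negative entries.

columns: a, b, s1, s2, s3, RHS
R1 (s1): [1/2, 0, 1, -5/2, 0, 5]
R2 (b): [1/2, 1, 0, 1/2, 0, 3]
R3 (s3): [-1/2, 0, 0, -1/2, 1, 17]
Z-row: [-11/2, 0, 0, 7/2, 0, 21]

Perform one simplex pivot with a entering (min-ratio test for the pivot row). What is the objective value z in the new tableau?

54

Ratio test on column a — row 1: 5/(1/2) = 10; row 2: 3/(1/2) = 6; row 3: entry -1/2 ≤ 0. Minimum is 6 at row 2 (b leaves); pivot element 1/2.
Pivot on row 2; the Z-row RHS becomes 21 − (-11/2)·6 = 54.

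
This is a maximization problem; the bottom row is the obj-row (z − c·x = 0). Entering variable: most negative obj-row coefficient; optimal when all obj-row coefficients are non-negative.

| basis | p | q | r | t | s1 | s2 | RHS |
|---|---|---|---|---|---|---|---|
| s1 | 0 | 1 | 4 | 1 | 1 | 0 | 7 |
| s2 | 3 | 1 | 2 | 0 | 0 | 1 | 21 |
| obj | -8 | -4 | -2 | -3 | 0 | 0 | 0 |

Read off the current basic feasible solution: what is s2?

21

s2 is basic (row 2); its value is the RHS of that row, 21.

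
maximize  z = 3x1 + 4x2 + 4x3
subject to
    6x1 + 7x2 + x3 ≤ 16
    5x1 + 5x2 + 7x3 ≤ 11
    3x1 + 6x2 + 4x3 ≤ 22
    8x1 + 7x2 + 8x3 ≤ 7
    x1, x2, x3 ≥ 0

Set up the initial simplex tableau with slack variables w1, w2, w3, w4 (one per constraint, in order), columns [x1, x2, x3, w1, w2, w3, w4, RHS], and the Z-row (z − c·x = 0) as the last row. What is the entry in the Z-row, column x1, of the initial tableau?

The Z-row carries the negated objective coefficients: the x1 entry is -3.

-3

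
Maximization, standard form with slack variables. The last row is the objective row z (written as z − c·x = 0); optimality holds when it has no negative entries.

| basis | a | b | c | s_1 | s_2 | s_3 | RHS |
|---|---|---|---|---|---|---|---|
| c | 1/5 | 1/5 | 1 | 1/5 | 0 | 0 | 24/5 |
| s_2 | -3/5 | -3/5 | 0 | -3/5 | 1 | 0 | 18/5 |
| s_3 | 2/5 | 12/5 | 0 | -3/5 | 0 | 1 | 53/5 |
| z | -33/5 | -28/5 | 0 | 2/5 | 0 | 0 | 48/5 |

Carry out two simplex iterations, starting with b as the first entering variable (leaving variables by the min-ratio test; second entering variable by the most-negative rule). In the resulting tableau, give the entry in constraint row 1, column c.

6

Ratio test on column b — row 1: (24/5)/(1/5) = 24; row 2: entry -3/5 ≤ 0; row 3: (53/5)/(12/5) = 53/12. Minimum is 53/12 at row 3 (s_3 leaves); pivot element 12/5.
Divide row 3 by 12/5; eliminate column b from the other rows.
Second iteration: most negative z-row entry is -17/3 in column a, so a enters.
Ratio test on column a — row 1: (47/12)/(1/6) = 47/2; row 2: entry -1/2 ≤ 0; row 3: (53/12)/(1/6) = 53/2. Minimum is 47/2 at row 1 (c leaves); pivot element 1/6.
Divide row 1 by 1/6; eliminate column a from the other rows.
After both pivots, the entry at constraint row 1, column c is 6.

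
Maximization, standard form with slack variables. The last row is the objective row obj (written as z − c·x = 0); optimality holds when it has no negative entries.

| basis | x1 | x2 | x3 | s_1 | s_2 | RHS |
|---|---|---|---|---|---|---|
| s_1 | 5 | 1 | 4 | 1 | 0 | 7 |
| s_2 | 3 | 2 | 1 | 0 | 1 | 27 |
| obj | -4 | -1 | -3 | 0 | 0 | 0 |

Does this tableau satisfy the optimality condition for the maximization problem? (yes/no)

no

The obj-row has a negative entry -4 in column x1, so it is not optimal.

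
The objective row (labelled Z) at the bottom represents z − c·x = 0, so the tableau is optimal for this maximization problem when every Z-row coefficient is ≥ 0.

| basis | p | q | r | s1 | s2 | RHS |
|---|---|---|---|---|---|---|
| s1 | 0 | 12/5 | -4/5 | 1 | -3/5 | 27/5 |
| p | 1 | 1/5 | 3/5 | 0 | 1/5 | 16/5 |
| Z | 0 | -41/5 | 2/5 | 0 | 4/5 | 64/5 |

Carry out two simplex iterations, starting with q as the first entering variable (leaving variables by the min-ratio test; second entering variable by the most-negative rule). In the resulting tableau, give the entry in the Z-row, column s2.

-3/8

Ratio test on column q — row 1: (27/5)/(12/5) = 9/4; row 2: (16/5)/(1/5) = 16. Minimum is 9/4 at row 1 (s1 leaves); pivot element 12/5.
Divide row 1 by 12/5; eliminate column q from the other rows.
Second iteration: most negative Z-row entry is -7/3 in column r, so r enters.
Ratio test on column r — row 1: entry -1/3 ≤ 0; row 2: (11/4)/(2/3) = 33/8. Minimum is 33/8 at row 2 (p leaves); pivot element 2/3.
Divide row 2 by 2/3; eliminate column r from the other rows.
After both pivots, the entry at the Z-row, column s2 is -3/8.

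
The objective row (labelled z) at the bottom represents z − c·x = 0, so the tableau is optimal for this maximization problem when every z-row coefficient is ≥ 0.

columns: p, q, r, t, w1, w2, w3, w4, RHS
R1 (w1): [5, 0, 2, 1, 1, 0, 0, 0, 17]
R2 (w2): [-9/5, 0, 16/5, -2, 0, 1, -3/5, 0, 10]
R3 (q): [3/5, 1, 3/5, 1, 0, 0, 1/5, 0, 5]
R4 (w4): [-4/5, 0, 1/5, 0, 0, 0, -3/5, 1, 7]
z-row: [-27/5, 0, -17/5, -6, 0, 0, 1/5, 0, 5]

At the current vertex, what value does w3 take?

w3 is not in the basis, so in the current basic feasible solution w3 = 0.

0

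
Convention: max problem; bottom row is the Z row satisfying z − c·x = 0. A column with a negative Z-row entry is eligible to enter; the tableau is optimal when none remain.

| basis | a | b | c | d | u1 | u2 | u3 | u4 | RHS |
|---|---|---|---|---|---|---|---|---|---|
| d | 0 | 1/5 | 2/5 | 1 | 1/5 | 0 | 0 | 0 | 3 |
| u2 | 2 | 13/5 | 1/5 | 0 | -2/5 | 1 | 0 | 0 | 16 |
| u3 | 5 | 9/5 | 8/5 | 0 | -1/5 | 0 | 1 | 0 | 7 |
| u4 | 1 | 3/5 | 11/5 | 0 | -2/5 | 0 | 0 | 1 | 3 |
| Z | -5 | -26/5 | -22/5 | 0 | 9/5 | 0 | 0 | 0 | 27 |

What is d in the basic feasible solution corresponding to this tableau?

3

d is basic (row 1); its value is the RHS of that row, 3.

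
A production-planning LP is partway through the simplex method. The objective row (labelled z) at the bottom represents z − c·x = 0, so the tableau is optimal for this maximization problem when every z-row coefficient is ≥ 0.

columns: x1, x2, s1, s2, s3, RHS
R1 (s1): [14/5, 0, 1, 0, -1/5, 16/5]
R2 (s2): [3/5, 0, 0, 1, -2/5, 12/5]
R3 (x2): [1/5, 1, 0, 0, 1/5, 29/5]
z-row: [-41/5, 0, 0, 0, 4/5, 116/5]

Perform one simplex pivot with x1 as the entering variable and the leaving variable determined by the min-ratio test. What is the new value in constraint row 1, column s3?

Ratio test on column x1 — row 1: (16/5)/(14/5) = 8/7; row 2: (12/5)/(3/5) = 4; row 3: (29/5)/(1/5) = 29. Minimum is 8/7 at row 1 (s1 leaves); pivot element 14/5.
Divide row 1 by 14/5; eliminate column x1 from the other rows.
In the new row 1, the s3 entry is the old entry divided by the pivot: (-1/5)/(14/5) = -1/14.

-1/14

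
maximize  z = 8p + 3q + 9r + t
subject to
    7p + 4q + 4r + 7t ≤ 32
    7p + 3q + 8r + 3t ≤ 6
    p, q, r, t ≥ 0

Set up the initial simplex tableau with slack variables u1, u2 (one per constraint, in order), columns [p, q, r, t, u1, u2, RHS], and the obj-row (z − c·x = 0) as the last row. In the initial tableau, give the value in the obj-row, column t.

The obj-row carries the negated objective coefficients: the t entry is -1.

-1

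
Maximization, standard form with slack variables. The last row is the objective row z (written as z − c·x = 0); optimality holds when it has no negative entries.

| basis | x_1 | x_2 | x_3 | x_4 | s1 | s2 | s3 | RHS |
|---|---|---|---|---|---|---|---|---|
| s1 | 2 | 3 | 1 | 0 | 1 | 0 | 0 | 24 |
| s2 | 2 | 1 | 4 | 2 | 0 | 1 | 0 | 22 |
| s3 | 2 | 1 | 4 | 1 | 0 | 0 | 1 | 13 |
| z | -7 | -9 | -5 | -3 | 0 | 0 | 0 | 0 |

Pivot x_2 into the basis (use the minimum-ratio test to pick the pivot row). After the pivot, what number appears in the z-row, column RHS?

72

Ratio test on column x_2 — row 1: 24/3 = 8; row 2: 22/1 = 22; row 3: 13/1 = 13. Minimum is 8 at row 1 (s1 leaves); pivot element 3.
Divide row 1 by 3; eliminate column x_2 from the other rows.
z-row update in column RHS: 0 − (-9)·8 = 72.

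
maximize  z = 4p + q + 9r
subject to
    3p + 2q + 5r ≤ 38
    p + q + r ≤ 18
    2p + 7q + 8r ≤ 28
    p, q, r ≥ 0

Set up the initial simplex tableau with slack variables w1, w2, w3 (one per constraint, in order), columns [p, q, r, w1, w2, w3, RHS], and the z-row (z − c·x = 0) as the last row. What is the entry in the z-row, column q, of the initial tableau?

-1

The z-row carries the negated objective coefficients: the q entry is -1.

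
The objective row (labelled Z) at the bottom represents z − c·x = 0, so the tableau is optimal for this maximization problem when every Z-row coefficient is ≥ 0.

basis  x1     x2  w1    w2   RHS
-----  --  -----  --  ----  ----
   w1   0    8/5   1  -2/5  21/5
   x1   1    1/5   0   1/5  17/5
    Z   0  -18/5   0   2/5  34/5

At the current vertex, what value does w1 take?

w1 is basic (row 1); its value is the RHS of that row, 21/5.

21/5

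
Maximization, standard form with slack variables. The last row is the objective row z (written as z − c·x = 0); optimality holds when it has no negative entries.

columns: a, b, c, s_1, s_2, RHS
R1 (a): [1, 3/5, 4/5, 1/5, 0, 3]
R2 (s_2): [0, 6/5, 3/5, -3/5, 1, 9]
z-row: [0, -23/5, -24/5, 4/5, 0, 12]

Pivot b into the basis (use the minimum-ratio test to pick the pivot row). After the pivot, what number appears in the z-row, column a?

23/3

Ratio test on column b — row 1: 3/(3/5) = 5; row 2: 9/(6/5) = 15/2. Minimum is 5 at row 1 (a leaves); pivot element 3/5.
Divide row 1 by 3/5; eliminate column b from the other rows.
z-row update in column a: 0 − (-23/5)·(5/3) = 23/3.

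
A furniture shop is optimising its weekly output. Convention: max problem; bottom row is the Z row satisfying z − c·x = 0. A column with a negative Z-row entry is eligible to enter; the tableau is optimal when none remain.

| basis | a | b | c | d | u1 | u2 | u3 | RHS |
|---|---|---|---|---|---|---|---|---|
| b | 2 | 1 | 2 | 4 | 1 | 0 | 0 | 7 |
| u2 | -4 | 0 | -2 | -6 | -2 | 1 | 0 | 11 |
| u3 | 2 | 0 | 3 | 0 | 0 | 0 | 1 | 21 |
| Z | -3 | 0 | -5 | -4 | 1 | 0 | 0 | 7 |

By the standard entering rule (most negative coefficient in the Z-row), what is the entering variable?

c

Negative Z-row entries: a: -3, c: -5, d: -4.
The most negative is -5 in column c, so c enters.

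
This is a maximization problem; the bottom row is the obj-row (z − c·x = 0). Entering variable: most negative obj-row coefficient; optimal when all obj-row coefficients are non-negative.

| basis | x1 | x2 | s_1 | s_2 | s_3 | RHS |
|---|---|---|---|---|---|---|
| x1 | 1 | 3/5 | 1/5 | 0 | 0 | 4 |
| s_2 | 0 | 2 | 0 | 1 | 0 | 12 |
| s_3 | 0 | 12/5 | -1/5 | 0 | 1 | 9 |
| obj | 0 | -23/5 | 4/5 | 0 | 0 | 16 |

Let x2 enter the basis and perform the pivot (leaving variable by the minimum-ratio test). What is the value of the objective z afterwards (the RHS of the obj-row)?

133/4

Ratio test on column x2 — row 1: 4/(3/5) = 20/3; row 2: 12/2 = 6; row 3: 9/(12/5) = 15/4. Minimum is 15/4 at row 3 (s_3 leaves); pivot element 12/5.
Pivot on row 3; the obj-row RHS becomes 16 − (-23/5)·(15/4) = 133/4.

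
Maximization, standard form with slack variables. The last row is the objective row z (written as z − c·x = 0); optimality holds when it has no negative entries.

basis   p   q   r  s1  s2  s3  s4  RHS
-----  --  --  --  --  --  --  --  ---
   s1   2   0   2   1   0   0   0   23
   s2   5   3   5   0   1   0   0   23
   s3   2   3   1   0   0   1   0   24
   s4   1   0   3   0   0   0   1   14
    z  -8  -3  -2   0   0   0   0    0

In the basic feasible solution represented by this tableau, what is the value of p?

p is not in the basis, so in the current basic feasible solution p = 0.

0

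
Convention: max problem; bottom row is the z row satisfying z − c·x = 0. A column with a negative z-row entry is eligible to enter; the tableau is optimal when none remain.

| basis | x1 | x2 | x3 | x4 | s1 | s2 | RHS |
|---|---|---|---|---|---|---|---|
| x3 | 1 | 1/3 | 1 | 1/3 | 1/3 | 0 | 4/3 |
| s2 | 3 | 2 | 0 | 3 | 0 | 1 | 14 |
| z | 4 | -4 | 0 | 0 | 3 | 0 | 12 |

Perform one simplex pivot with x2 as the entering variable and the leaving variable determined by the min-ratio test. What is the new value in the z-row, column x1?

Ratio test on column x2 — row 1: (4/3)/(1/3) = 4; row 2: 14/2 = 7. Minimum is 4 at row 1 (x3 leaves); pivot element 1/3.
Divide row 1 by 1/3; eliminate column x2 from the other rows.
z-row update in column x1: 4 − (-4)·3 = 16.

16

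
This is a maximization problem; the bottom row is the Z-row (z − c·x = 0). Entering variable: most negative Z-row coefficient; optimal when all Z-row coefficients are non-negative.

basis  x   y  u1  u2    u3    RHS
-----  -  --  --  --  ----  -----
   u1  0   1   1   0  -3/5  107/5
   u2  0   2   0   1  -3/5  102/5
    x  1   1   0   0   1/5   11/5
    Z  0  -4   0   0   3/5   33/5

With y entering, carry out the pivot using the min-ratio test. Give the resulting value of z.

77/5

Ratio test on column y — row 1: (107/5)/1 = 107/5; row 2: (102/5)/2 = 51/5; row 3: (11/5)/1 = 11/5. Minimum is 11/5 at row 3 (x leaves); pivot element 1.
Pivot on row 3; the Z-row RHS becomes 33/5 − (-4)·(11/5) = 77/5.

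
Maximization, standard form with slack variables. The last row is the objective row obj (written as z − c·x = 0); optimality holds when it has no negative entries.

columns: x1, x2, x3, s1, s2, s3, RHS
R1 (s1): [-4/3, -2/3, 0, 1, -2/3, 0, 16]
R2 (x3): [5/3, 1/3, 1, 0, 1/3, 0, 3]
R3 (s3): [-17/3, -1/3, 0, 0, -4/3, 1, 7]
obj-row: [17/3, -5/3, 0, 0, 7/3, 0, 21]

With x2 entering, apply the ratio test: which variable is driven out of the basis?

x3

Column x2 entries and ratios — s1: -2/3 ≤ 0, skip; x3: 3/(1/3) = 9; s3: -1/3 ≤ 0, skip.
Smallest ratio is 9 in the row of x3, so x3 leaves.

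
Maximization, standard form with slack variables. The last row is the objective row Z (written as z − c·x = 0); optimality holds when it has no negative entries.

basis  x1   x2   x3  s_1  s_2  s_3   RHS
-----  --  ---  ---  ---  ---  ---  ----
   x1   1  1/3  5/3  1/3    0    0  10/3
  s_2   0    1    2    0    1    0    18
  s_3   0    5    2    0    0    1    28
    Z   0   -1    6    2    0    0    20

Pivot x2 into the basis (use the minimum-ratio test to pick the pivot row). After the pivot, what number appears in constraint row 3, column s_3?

1/5

Ratio test on column x2 — row 1: (10/3)/(1/3) = 10; row 2: 18/1 = 18; row 3: 28/5 = 28/5. Minimum is 28/5 at row 3 (s_3 leaves); pivot element 5.
Divide row 3 by 5; eliminate column x2 from the other rows.
In the new row 3, the s_3 entry is the old entry divided by the pivot: 1/5 = 1/5.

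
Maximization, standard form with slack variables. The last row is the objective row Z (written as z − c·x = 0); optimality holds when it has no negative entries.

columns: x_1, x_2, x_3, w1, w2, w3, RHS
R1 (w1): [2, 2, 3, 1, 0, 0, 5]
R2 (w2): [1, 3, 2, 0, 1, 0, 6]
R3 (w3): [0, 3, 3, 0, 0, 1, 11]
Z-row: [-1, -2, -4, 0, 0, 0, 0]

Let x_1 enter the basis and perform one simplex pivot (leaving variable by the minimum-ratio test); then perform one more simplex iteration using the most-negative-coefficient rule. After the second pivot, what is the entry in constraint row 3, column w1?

Ratio test on column x_1 — row 1: 5/2 = 5/2; row 2: 6/1 = 6; row 3: entry 0 ≤ 0. Minimum is 5/2 at row 1 (w1 leaves); pivot element 2.
Divide row 1 by 2; eliminate column x_1 from the other rows.
Second iteration: most negative Z-row entry is -5/2 in column x_3, so x_3 enters.
Ratio test on column x_3 — row 1: (5/2)/(3/2) = 5/3; row 2: (7/2)/(1/2) = 7; row 3: 11/3 = 11/3. Minimum is 5/3 at row 1 (x_1 leaves); pivot element 3/2.
Divide row 1 by 3/2; eliminate column x_3 from the other rows.
After both pivots, the entry at constraint row 3, column w1 is -1.

-1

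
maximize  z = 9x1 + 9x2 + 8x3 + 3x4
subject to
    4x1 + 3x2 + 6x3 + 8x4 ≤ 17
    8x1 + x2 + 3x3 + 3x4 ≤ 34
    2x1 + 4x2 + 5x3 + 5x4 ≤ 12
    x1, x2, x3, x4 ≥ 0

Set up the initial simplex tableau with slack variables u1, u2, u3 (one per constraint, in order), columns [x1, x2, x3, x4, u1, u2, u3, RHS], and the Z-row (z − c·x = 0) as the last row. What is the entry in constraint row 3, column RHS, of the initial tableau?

The RHS of constraint 3 is b_3 = 12.

12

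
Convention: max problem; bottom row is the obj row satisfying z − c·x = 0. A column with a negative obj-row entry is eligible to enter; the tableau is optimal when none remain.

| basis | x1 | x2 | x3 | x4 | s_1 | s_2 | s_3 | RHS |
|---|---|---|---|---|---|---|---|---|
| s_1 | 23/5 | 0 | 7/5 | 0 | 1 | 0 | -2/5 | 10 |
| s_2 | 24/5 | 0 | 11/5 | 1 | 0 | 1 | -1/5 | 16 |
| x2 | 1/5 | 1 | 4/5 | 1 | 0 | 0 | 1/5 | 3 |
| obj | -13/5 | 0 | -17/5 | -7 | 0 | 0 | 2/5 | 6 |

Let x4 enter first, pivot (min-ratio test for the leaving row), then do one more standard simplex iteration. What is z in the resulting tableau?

681/23

Ratio test on column x4 — row 1: entry 0 ≤ 0; row 2: 16/1 = 16; row 3: 3/1 = 3. Minimum is 3 at row 3 (x2 leaves); pivot element 1.
Pivot on row 3; the obj-row RHS becomes 6 − (-7)·3 = 27.
Next entering variable (most negative obj-row entry -6/5): x1.
Ratio test on column x1 — row 1: 10/(23/5) = 50/23; row 2: 13/(23/5) = 65/23; row 3: 3/(1/5) = 15. Minimum is 50/23 at row 1 (s_1 leaves); pivot element 23/5.
After the second pivot the obj-row RHS is 27 − (-6/5)·(50/23) = 681/23.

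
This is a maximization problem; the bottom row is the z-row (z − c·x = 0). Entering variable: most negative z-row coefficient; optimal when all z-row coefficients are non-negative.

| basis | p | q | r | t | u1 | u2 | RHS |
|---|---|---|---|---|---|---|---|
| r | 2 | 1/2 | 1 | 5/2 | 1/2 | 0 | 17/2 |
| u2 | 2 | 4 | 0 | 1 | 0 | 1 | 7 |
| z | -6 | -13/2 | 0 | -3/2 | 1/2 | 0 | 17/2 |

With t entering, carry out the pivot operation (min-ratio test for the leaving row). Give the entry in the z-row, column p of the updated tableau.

Ratio test on column t — row 1: (17/2)/(5/2) = 17/5; row 2: 7/1 = 7. Minimum is 17/5 at row 1 (r leaves); pivot element 5/2.
Divide row 1 by 5/2; eliminate column t from the other rows.
z-row update in column p: -6 − (-3/2)·(4/5) = -24/5.

-24/5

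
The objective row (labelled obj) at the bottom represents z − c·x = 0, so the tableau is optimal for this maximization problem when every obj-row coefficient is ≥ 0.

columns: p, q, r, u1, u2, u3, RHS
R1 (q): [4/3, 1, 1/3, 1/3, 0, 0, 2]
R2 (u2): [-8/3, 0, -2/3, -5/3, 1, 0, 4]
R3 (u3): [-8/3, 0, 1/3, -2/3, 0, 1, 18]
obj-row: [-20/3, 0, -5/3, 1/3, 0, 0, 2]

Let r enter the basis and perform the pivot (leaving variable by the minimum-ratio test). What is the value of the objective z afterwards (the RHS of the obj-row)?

12

Ratio test on column r — row 1: 2/(1/3) = 6; row 2: entry -2/3 ≤ 0; row 3: 18/(1/3) = 54. Minimum is 6 at row 1 (q leaves); pivot element 1/3.
Pivot on row 1; the obj-row RHS becomes 2 − (-5/3)·6 = 12.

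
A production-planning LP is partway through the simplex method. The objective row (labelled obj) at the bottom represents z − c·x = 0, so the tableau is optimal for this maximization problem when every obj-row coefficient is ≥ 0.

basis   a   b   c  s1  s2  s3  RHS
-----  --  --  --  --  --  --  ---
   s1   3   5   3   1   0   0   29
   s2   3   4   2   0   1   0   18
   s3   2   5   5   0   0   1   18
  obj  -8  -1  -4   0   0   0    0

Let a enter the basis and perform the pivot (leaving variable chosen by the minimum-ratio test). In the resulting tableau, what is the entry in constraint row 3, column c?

11/3

Ratio test on column a — row 1: 29/3 = 29/3; row 2: 18/3 = 6; row 3: 18/2 = 9. Minimum is 6 at row 2 (s2 leaves); pivot element 3.
Divide row 2 by 3; eliminate column a from the other rows.
Row 3 update in column c: 5 − 2·(2/3) = 11/3.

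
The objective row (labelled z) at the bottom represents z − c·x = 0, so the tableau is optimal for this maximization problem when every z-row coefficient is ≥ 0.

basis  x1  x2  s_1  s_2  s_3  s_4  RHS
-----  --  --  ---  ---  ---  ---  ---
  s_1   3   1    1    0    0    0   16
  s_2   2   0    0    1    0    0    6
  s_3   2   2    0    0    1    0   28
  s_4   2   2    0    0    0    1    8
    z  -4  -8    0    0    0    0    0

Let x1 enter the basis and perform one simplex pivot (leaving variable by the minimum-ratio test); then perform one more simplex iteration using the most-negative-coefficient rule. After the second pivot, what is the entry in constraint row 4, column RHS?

1

Ratio test on column x1 — row 1: 16/3 = 16/3; row 2: 6/2 = 3; row 3: 28/2 = 14; row 4: 8/2 = 4. Minimum is 3 at row 2 (s_2 leaves); pivot element 2.
Divide row 2 by 2; eliminate column x1 from the other rows.
Second iteration: most negative z-row entry is -8 in column x2, so x2 enters.
Ratio test on column x2 — row 1: 7/1 = 7; row 2: entry 0 ≤ 0; row 3: 22/2 = 11; row 4: 2/2 = 1. Minimum is 1 at row 4 (s_4 leaves); pivot element 2.
Divide row 4 by 2; eliminate column x2 from the other rows.
After both pivots, the entry at constraint row 4, column RHS is 1.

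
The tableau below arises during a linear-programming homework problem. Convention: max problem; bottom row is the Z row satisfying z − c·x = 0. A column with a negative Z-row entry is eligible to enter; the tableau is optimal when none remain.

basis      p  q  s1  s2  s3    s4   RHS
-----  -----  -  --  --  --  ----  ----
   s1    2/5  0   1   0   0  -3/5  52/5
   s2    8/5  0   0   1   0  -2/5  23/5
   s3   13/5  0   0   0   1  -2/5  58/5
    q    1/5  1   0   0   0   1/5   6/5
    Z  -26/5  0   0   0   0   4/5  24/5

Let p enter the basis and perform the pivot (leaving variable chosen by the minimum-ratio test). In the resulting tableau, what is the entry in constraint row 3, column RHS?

33/8

Ratio test on column p — row 1: (52/5)/(2/5) = 26; row 2: (23/5)/(8/5) = 23/8; row 3: (58/5)/(13/5) = 58/13; row 4: (6/5)/(1/5) = 6. Minimum is 23/8 at row 2 (s2 leaves); pivot element 8/5.
Divide row 2 by 8/5; eliminate column p from the other rows.
Row 3 update in column RHS: 58/5 − (13/5)·(23/8) = 33/8.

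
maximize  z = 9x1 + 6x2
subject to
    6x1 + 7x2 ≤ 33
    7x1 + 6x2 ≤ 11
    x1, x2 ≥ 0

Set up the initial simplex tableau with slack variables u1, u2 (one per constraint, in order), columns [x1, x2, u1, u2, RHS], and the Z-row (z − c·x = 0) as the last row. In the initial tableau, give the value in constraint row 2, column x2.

Constraint 2 has coefficient 6 on x2.

6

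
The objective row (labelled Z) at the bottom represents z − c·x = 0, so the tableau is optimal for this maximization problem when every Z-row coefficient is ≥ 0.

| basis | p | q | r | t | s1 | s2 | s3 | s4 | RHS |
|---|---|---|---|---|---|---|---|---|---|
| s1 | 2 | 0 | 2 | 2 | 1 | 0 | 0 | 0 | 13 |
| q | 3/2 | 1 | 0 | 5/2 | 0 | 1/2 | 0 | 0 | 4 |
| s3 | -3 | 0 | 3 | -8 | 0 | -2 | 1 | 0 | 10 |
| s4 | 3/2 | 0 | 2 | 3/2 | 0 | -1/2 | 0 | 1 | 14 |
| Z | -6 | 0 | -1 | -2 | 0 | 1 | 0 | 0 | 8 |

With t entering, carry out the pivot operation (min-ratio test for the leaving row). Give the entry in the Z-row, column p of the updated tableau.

Ratio test on column t — row 1: 13/2 = 13/2; row 2: 4/(5/2) = 8/5; row 3: entry -8 ≤ 0; row 4: 14/(3/2) = 28/3. Minimum is 8/5 at row 2 (q leaves); pivot element 5/2.
Divide row 2 by 5/2; eliminate column t from the other rows.
Z-row update in column p: -6 − (-2)·(3/5) = -24/5.

-24/5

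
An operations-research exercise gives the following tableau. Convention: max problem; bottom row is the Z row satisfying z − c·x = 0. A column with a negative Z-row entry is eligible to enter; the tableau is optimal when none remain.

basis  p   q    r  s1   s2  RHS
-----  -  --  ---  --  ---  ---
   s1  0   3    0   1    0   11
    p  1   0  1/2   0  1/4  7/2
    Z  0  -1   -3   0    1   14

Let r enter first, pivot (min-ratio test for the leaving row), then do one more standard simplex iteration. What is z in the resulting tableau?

Ratio test on column r — row 1: entry 0 ≤ 0; row 2: (7/2)/(1/2) = 7. Minimum is 7 at row 2 (p leaves); pivot element 1/2.
Pivot on row 2; the Z-row RHS becomes 14 − (-3)·7 = 35.
Next entering variable (most negative Z-row entry -1): q.
Ratio test on column q — row 1: 11/3 = 11/3; row 2: entry 0 ≤ 0. Minimum is 11/3 at row 1 (s1 leaves); pivot element 3.
After the second pivot the Z-row RHS is 35 − (-1)·(11/3) = 116/3.

116/3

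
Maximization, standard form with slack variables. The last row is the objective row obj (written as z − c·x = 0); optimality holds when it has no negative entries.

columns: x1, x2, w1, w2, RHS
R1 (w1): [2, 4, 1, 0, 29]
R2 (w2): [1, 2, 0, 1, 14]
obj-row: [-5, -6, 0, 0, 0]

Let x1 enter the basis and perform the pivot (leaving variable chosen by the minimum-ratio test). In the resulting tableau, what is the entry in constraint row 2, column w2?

1

Ratio test on column x1 — row 1: 29/2 = 29/2; row 2: 14/1 = 14. Minimum is 14 at row 2 (w2 leaves); pivot element 1.
Divide row 2 by 1; eliminate column x1 from the other rows.
In the new row 2, the w2 entry is the old entry divided by the pivot: 1/1 = 1.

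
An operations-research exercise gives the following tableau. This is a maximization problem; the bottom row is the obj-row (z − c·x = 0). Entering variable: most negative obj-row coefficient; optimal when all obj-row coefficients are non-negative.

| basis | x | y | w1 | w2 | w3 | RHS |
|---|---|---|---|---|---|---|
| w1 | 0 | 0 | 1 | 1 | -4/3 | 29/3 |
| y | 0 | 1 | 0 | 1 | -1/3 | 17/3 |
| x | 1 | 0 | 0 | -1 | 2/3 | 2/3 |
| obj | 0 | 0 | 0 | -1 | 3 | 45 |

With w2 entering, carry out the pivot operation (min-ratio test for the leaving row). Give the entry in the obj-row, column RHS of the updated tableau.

152/3

Ratio test on column w2 — row 1: (29/3)/1 = 29/3; row 2: (17/3)/1 = 17/3; row 3: entry -1 ≤ 0. Minimum is 17/3 at row 2 (y leaves); pivot element 1.
Divide row 2 by 1; eliminate column w2 from the other rows.
obj-row update in column RHS: 45 − (-1)·(17/3) = 152/3.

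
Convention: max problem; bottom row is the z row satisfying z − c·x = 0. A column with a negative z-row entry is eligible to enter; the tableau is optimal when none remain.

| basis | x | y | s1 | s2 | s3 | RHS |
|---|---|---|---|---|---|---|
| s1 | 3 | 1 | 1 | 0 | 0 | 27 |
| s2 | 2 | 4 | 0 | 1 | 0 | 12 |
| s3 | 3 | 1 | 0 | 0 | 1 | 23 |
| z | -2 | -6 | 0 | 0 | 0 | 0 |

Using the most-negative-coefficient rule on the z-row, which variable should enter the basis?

y

Negative z-row entries: x: -2, y: -6.
The most negative is -6 in column y, so y enters.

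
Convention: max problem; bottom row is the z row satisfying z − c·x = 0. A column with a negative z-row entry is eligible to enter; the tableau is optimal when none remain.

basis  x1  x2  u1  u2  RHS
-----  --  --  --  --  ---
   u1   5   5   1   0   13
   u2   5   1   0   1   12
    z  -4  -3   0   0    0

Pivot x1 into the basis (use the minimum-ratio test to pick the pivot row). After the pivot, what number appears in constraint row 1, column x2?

Ratio test on column x1 — row 1: 13/5 = 13/5; row 2: 12/5 = 12/5. Minimum is 12/5 at row 2 (u2 leaves); pivot element 5.
Divide row 2 by 5; eliminate column x1 from the other rows.
Row 1 update in column x2: 5 − 5·(1/5) = 4.

4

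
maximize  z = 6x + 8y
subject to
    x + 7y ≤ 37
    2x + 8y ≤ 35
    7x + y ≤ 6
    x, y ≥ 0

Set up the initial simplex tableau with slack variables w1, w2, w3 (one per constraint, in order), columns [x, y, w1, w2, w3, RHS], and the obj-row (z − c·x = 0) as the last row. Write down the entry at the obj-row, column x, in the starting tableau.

The obj-row carries the negated objective coefficients: the x entry is -6.

-6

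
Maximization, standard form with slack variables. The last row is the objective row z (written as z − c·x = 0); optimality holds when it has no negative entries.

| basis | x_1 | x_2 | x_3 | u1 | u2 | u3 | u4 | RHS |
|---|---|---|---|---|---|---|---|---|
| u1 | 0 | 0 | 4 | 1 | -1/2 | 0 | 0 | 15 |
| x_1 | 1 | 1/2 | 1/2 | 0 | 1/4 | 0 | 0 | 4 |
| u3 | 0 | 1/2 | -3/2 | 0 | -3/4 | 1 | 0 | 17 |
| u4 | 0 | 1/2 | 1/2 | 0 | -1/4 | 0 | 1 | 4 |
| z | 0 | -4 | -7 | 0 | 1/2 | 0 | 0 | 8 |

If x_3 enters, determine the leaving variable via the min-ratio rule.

u1

Column x_3 entries and ratios — u1: 15/4 = 15/4; x_1: 4/(1/2) = 8; u3: -3/2 ≤ 0, skip; u4: 4/(1/2) = 8.
Smallest ratio is 15/4 in the row of u1, so u1 leaves.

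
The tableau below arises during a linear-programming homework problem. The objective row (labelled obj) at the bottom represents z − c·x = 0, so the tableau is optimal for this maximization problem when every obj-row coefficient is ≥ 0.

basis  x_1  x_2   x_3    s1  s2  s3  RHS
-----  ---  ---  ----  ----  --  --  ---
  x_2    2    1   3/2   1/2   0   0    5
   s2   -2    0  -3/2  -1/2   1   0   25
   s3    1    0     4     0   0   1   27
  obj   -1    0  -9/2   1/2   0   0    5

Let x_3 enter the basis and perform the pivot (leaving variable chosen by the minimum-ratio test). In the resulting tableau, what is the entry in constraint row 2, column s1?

0

Ratio test on column x_3 — row 1: 5/(3/2) = 10/3; row 2: entry -3/2 ≤ 0; row 3: 27/4 = 27/4. Minimum is 10/3 at row 1 (x_2 leaves); pivot element 3/2.
Divide row 1 by 3/2; eliminate column x_3 from the other rows.
Row 2 update in column s1: -1/2 − (-3/2)·(1/3) = 0.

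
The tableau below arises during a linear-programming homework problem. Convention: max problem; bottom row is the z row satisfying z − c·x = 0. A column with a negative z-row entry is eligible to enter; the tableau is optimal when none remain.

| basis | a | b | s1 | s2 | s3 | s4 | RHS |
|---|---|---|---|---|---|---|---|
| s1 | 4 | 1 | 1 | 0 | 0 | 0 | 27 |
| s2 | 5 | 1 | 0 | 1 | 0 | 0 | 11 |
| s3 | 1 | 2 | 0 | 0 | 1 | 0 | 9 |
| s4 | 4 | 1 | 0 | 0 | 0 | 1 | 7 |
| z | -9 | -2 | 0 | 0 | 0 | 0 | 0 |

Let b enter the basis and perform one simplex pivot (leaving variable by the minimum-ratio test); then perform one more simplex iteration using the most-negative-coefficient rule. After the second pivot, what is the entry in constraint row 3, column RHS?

Ratio test on column b — row 1: 27/1 = 27; row 2: 11/1 = 11; row 3: 9/2 = 9/2; row 4: 7/1 = 7. Minimum is 9/2 at row 3 (s3 leaves); pivot element 2.
Divide row 3 by 2; eliminate column b from the other rows.
Second iteration: most negative z-row entry is -8 in column a, so a enters.
Ratio test on column a — row 1: (45/2)/(7/2) = 45/7; row 2: (13/2)/(9/2) = 13/9; row 3: (9/2)/(1/2) = 9; row 4: (5/2)/(7/2) = 5/7. Minimum is 5/7 at row 4 (s4 leaves); pivot element 7/2.
Divide row 4 by 7/2; eliminate column a from the other rows.
After both pivots, the entry at constraint row 3, column RHS is 29/7.

29/7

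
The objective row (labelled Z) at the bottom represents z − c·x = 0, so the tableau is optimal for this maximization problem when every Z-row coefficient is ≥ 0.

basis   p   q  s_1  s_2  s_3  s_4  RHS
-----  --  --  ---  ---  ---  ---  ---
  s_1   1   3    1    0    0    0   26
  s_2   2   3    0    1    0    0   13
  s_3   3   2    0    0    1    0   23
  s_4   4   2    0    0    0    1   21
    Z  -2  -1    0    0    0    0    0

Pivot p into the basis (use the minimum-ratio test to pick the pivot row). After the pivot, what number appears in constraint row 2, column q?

2

Ratio test on column p — row 1: 26/1 = 26; row 2: 13/2 = 13/2; row 3: 23/3 = 23/3; row 4: 21/4 = 21/4. Minimum is 21/4 at row 4 (s_4 leaves); pivot element 4.
Divide row 4 by 4; eliminate column p from the other rows.
Row 2 update in column q: 3 − 2·(1/2) = 2.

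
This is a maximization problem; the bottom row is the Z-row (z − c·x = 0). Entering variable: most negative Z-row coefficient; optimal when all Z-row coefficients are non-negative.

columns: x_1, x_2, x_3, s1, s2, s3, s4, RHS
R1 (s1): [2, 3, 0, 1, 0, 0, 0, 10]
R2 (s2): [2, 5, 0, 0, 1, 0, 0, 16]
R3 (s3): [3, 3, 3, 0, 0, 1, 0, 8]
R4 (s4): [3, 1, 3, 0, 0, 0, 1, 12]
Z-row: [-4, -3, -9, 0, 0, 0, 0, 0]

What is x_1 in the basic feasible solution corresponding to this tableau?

x_1 is not in the basis, so in the current basic feasible solution x_1 = 0.

0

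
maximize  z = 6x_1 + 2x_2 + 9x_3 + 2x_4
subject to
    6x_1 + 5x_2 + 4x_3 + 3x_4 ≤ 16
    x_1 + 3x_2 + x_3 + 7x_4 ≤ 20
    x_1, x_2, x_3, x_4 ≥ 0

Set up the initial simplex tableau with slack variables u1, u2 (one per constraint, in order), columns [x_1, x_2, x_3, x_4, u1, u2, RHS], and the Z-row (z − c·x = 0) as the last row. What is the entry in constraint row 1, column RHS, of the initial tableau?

The RHS of constraint 1 is b_1 = 16.

16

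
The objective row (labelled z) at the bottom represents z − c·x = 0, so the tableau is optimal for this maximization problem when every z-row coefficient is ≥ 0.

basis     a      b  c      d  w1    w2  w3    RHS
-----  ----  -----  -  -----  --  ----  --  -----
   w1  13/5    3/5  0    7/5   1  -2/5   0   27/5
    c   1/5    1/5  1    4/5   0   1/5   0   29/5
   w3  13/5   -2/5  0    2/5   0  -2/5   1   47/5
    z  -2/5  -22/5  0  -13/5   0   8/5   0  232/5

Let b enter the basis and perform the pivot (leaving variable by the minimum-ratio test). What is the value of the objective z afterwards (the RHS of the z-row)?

Ratio test on column b — row 1: (27/5)/(3/5) = 9; row 2: (29/5)/(1/5) = 29; row 3: entry -2/5 ≤ 0. Minimum is 9 at row 1 (w1 leaves); pivot element 3/5.
Pivot on row 1; the z-row RHS becomes 232/5 − (-22/5)·9 = 86.

86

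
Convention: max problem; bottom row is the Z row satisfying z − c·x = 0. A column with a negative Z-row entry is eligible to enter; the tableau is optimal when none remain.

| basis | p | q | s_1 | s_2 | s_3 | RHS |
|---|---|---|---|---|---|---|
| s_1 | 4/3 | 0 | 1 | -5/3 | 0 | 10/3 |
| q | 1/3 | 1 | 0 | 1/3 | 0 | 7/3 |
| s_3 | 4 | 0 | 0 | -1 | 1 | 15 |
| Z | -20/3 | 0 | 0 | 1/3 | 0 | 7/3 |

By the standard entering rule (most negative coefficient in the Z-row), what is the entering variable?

Negative Z-row entries: p: -20/3.
The most negative is -20/3 in column p, so p enters.

p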